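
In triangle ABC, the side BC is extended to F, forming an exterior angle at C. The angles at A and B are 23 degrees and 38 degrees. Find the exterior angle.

By the exterior angle theorem, an exterior angle of a triangle equals the sum of the two remote interior angles.
Exterior angle = angle A + angle B
Exterior angle = 23 + 38 = 61 degrees

61 degrees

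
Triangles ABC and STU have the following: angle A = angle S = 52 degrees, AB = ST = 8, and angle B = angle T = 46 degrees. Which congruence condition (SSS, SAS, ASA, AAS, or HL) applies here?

Consider the given information: angle A = angle S = 52 degrees, AB = ST = 8, and angle B = angle T = 46 degrees
This is not SSS or HL: SSS requires all three pairs of sides, but we don't have that. HL only applies to right triangles with matching hypotenuse and leg.
The correct criterion is ASA. Two pairs of corresponding angles and the included side are equal (Angle-Side-Angle).

ASA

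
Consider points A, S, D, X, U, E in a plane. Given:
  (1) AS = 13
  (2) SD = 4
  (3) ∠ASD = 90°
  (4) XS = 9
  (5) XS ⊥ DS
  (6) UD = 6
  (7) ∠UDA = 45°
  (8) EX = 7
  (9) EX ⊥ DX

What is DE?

Step 1: By the law of cosines on triangle DSX: DX² = 4² + 9² − 2·4·9·cos(90°) = 97, so DX = √97.
Step 2: By the law of cosines on triangle DXE: DE² = √97² + 7² − 2·√97·7·cos(90°) = 146, so DE = √146.

Therefore, the length of DE = √146.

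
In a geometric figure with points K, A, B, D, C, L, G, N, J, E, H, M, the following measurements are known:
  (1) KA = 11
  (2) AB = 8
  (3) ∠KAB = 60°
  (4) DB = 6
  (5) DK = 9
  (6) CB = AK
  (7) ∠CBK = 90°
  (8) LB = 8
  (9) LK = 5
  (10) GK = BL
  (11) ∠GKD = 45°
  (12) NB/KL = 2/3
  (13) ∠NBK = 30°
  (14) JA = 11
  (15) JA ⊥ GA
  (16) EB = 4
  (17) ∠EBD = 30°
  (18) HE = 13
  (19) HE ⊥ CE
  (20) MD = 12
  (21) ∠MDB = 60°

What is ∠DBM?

Step 1: By the law of cosines on triangle BDM: BM² = 6² + 12² − 2·6·12·cos(60°) = 108, so BM = 6·√3.
Step 2: By the inverse law of cosines on triangle DBM: cos(∠DBM) = (6² + (6·√3)² − 12²) / (2·6·6·√3) = 0/124.71 = 0, so ∠DBM = 90°.

Therefore, the measure of angle ∠DBM = 90°.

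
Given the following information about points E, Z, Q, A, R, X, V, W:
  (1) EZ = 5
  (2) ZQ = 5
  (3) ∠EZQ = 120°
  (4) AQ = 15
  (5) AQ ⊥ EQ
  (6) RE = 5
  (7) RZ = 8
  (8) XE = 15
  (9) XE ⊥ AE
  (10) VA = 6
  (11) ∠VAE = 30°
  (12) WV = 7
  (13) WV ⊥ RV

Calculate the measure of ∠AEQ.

Step 1: By the law of cosines on triangle EZQ: EQ² = 5² + 5² − 2·5·5·cos(120°) = 75, so EQ = 5·√3.
Step 2: By the law of cosines on triangle EQA: EA² = (5·√3)² + 15² − 2·5·√3·15·cos(90°) = 300, so EA = 10·√3.
Step 3: By the inverse law of cosines on triangle AEQ: cos(∠AEQ) = ((10·√3)² + (5·√3)² − 15²) / (2·10·√3·5·√3) = 150/300 = 0.5, so ∠AEQ = 60°.

Therefore, the measure of angle ∠AEQ = 60°.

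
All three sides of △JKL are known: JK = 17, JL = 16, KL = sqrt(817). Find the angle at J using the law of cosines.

By the inverse law of cosines: cos(J) = (JK² + JL² - KL²) / (2 × JK × JL)
cos(J) = (17² + 16² - (sqrt(817))²) / (2 × 17 × 16)
cos(J) = (289 + 256 - (817)) / 544
cos(J) = -1/2
J = arccos(-1/2) = 120°

120°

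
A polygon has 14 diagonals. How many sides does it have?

Using d = n(n - 3)/2, we solve 14 = n(n - 3)/2.
So n(n - 3) = 28.
Testing n = 7: 7 * 4 = 28 = 28. Correct.
The polygon has 7 sides.

7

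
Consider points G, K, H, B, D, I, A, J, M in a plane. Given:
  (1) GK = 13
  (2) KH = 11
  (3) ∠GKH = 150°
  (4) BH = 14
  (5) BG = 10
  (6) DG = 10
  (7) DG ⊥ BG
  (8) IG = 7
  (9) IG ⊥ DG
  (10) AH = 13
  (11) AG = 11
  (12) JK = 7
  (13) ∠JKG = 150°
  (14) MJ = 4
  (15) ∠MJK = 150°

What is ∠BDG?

Step 1: By the law of cosines on triangle DGB: DB² = 10² + 10² − 2·10·10·cos(90°) = 200, so DB = 10·√2.
Step 2: By the inverse law of cosines on triangle BDG: cos(∠BDG) = ((10·√2)² + 10² − 10²) / (2·10·√2·10) = 200/282.84 = 0.7071, so ∠BDG = 45°.

Therefore, the measure of angle ∠BDG = 45°.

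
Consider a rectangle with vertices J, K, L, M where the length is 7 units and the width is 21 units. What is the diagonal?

d = sqrt(7^2 + 21^2) = sqrt(490) = 7*sqrt(10)

7*sqrt(10)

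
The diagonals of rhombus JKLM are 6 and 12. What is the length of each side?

The diagonals of a rhombus bisect each other at right angles.
Half-diagonals: 6/2 = 3 and 12/2 = 6
side = sqrt(3^2 + 6^2)
side = sqrt(9 + 36)
side = sqrt(45) = 3*sqrt(5)

3*sqrt(5)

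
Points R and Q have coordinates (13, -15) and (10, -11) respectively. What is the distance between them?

d = sqrt((10 - 13)^2 + (-11 - -15)^2)
d = sqrt(-3^2 + 4^2)
d = sqrt(9 + 16)
d = sqrt(25) = 5

5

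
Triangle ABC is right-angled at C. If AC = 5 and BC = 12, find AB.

In a right triangle, the square of the hypotenuse equals the sum of the squares of the two legs.
The legs are 5 and 12, so the hypotenuse = sqrt(25 + 144) = sqrt(169) = 13.

13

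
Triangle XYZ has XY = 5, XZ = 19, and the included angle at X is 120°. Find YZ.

When two sides and the included angle are known, the law of cosines gives the third side.
c^2 = a^2 + b^2 - 2ab cos(C) generalizes the Pythagorean theorem to non-right triangles.
Here: YZ^2 = 25 + 361 - 190*(-1/2) = 481
YZ = sqrt(481)

sqrt(481)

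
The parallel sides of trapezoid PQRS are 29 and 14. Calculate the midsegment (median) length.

The midsegment of a trapezoid = (base1 + base2) / 2
midsegment = (29 + 14) / 2
midsegment = 43 / 2
midsegment = 43/2

43/2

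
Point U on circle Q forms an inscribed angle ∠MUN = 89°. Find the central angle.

The inscribed angle theorem states that a central angle is always twice any inscribed angle that subtends the same arc.
Since the inscribed angle is 89°, the central angle = 2 × 89° = 178°.

178°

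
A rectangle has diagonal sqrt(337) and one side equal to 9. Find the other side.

b = sqrt(d^2 - a^2) = sqrt(337 - 81) = sqrt(256) = 16

16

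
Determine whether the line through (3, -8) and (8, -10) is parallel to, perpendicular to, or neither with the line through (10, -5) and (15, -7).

Slope of line 1: m1 = (-10 - -8)/(8 - 3) = -2/5 = -2/5
Slope of line 2: m2 = (-7 - -5)/(15 - 10) = -2/5 = -2/5
Two lines are parallel if and only if they have equal slopes (or both are vertical).
Here m1 = m2 = -2/5, confirming the lines are parallel.

Parallel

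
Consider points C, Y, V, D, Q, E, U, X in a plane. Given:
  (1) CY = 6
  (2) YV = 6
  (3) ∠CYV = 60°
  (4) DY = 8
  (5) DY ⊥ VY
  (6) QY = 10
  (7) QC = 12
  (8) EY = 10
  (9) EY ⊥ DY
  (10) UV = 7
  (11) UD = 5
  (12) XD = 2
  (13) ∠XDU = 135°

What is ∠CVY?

Step 1: By the law of cosines on triangle VYC: VC² = 6² + 6² − 2·6·6·cos(60°) = 36, so VC = 6.
Step 2: By the inverse law of cosines on triangle CVY: cos(∠CVY) = (6² + 6² − 6²) / (2·6·6) = 36/72 = 0.5, so ∠CVY = 60°.

Therefore, the measure of angle ∠CVY = 60°.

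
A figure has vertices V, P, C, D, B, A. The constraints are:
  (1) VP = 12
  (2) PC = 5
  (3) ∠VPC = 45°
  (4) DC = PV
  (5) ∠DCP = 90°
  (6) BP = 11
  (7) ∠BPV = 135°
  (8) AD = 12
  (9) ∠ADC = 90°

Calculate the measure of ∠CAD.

From the given relations: DC = PV = 12.
Step 1: By the law of cosines on triangle ADC: AC² = 12² + 12² − 2·12·12·cos(90°) = 288, so AC = 12·√2.
Step 2: By the inverse law of cosines on triangle CAD: cos(∠CAD) = ((12·√2)² + 12² − 12²) / (2·12·√2·12) = 288/407.29 = 0.7071, so ∠CAD = 45°.

Therefore, the measure of angle ∠CAD = 45°.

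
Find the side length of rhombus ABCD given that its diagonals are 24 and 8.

The diagonals of a rhombus bisect each other at right angles.
Half-diagonals: 24/2 = 12 and 8/2 = 4
side = sqrt(12^2 + 4^2)
side = sqrt(144 + 16)
side = sqrt(160) = 4*sqrt(10)

4*sqrt(10)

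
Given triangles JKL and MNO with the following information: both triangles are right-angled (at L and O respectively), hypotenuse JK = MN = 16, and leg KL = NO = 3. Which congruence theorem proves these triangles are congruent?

The given information matches HL: The hypotenuse and one leg of two right triangles are equal (Hypotenuse-Leg).

HL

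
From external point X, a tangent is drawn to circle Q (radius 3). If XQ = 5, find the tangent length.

tangent = √(d² - r²) = √(5² - 3²) = √(25 - 9) = √16 = 4

4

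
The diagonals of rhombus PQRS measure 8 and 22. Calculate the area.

The diagonals of a rhombus divide it into four right triangles.
Each triangle has legs 8/ 2 = 4 and 22/2 = 11, so each has area (1/2)*4*11 = 22.
Four such triangles give total area = (d1 * d2) / 2 = 88.

88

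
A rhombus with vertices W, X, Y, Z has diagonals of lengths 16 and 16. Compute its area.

Area of a rhombus = (d1 * d2) / 2
Area = (16 * 16) / 2
Area = 256 / 2
Area = 128

128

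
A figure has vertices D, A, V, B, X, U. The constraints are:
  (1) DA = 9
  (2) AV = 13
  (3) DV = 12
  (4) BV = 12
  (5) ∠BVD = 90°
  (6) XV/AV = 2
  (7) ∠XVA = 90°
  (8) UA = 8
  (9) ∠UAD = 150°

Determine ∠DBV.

Step 1: By the law of cosines on triangle BVD: BD² = 12² + 12² − 2·12·12·cos(90°) = 288, so BD = 12·√2.
Step 2: By the inverse law of cosines on triangle DBV: cos(∠DBV) = ((12·√2)² + 12² − 12²) / (2·12·√2·12) = 288/407.29 = 0.7071, so ∠DBV = 45°.

Therefore, the measure of angle ∠DBV = 45°.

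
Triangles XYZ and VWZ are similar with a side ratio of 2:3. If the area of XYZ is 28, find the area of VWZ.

Area ratio = (2/3)^2 = 4/9. Area of VWZ = 28 * 9/4 = 63.

63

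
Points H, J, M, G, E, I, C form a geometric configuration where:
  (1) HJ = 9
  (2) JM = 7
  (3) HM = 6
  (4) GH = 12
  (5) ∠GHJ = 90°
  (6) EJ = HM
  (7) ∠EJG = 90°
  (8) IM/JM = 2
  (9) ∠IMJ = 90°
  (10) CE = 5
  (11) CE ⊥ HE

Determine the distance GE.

From the given relations: EJ = HM = 6.
Step 1: By the law of cosines on triangle JHG: JG² = 9² + 12² − 2·9·12·cos(90°) = 225, so JG = 15.
Step 2: By the law of cosines on triangle GJE: GE² = 15² + 6² − 2·15·6·cos(90°) = 261, so GE = 3·√29.

Therefore, the length of GE = 3·√29.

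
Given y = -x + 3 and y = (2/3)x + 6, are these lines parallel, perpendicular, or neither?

Slope of line 1: m1 = -1
Slope of line 2: m2 = 2/3
m1 != m2 and m1*m2 = -2/3 != -1. Neither.

Neither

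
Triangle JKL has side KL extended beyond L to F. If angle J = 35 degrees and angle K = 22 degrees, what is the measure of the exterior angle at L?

Exterior angle = 35 + 22 = 57 degrees (exterior angle theorem).

57 degrees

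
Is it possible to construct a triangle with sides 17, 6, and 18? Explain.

For three segments to close into a triangle, no single side can be as long as the other two combined.
The longest side is 18, and 6 + 17 = 23 > 18.
A triangle can be formed.

Yes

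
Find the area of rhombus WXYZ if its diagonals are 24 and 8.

Area of a rhombus = (d1 * d2) / 2
Area = (24 * 8) / 2
Area = 192 / 2
Area = 96

96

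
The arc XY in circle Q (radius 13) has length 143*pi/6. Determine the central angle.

The full circumference is 2πr = 26*pi.
The arc is 143*pi/6 / 26*pi = 11/12 of the full circle.
So the central angle = 11/12 × 360° = 330°.

330°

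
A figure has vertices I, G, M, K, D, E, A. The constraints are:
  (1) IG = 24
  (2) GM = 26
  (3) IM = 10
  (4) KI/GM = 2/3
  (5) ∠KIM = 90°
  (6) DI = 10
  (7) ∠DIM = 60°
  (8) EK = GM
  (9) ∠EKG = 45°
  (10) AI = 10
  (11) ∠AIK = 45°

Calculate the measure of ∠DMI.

Step 1: By the law of cosines on triangle MID: MD² = 10² + 10² − 2·10·10·cos(60°) = 100, so MD = 10.
Step 2: By the inverse law of cosines on triangle DMI: cos(∠DMI) = (10² + 10² − 10²) / (2·10·10) = 100/200 = 0.5, so ∠DMI = 60°.

Therefore, the measure of angle ∠DMI = 60°.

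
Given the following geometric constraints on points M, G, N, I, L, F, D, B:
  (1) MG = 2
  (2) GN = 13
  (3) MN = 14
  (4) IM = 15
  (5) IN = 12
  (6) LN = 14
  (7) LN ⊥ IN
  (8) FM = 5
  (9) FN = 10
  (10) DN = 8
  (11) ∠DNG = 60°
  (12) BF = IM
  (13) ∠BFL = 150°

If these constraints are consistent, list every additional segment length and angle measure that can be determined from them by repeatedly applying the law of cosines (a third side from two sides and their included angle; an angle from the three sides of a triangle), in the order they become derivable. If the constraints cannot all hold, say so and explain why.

The constraints are consistent. Derivable facts, in order:
After 1 step:
- GD = √129
- IL = 2·√85
- ∠FMN = 30.2°
- ∠FNM = 14.57°
- ∠GMN = 56.39°
- ∠GNM = 7.36°
- ∠IMN = 48.74°
- ∠INM = 69.99°
- ∠MFN = 135.23°
- ∠MGN = 116.25°
- ∠MIN = 61.28°
After 2 steps:
- ∠DGN = 37.59°
- ∠GDN = 82.41°
- ∠ILN = 40.6°
- ∠LIN = 49.4°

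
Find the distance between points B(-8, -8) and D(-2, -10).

The horizontal distance is |-2 - -8| = 6 and the vertical distance is |-10 - -8| = 2.
By the Pythagorean theorem, d = sqrt(6^2 + 2^2) = sqrt(40) = 2*sqrt(10).

2*sqrt(10)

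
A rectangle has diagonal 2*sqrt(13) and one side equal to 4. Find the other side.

b = sqrt(d^2 - a^2) = sqrt(52 - 16) = sqrt(36) = 6

6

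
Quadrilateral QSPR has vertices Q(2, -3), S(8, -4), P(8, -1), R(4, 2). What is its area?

Shoelace: sum of cross terms = 44, Area = (1/2)|44| = 22

22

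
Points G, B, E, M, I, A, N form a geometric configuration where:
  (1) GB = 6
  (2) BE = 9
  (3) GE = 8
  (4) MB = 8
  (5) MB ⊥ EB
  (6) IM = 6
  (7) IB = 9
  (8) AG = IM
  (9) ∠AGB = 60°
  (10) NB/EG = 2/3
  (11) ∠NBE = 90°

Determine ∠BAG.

From the given relations: AG = IM = 6.
Step 1: By the law of cosines on triangle AGB: AB² = 6² + 6² − 2·6·6·cos(60°) = 36, so AB = 6.
Step 2: By the inverse law of cosines on triangle BAG: cos(∠BAG) = (6² + 6² − 6²) / (2·6·6) = 36/72 = 0.5, so ∠BAG = 60°.

Therefore, the measure of angle ∠BAG = 60°.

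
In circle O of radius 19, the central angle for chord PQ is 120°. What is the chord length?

Drop a perpendicular from the center to the chord, bisecting both the chord and the central angle.
Each half-chord = r sin(θ/2) = 19 sin(60°).
The full chord = 2 × 19 × sin(60°) = 19*sqrt(3).

19*sqrt(3)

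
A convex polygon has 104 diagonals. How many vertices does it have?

Using d = n(n - 3)/2, we solve 104 = n(n - 3)/2.
So n(n - 3) = 208.
Testing n = 16: 16 * 13 = 208 = 208. Correct.
The polygon has 16 sides.

16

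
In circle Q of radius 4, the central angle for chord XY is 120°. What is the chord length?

Chord = 2(4) sin(60°) = 4*sqrt(3)

4*sqrt(3)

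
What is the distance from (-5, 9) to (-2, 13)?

The horizontal distance is |-2 - -5| = 3 and the vertical distance is |13 - 9| = 4.
By the Pythagorean theorem, d = sqrt(3^2 + 4^2) = sqrt(25) = 5.

5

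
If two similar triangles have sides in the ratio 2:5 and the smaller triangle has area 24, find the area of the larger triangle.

Area ratio = (2/5)^2 = 4/25. Area of the larger triangle = 24 * 25/4 = 150.

150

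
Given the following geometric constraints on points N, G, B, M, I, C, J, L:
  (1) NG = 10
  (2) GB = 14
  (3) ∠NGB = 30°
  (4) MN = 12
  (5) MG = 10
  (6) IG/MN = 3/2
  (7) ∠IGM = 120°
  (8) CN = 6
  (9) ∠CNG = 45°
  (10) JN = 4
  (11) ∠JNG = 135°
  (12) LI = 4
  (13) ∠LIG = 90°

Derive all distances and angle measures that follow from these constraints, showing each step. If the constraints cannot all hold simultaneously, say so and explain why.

The constraints are consistent.

From the given relations:
  IG = 3/2·MN = 3/2·12 = 18

Step 1: From NG = 10, GB = 14, and ∠NGB = 30°, by the law of cosines:
  NB² = NG² + GB² - 2·NG·GB·cos(30°) = 100 + 196 - 242.5 = 53.51
  NB ≈ 7.32

Step 2: From GN = 10, NC = 6, and ∠GNC = 45°, by the law of cosines:
  GC² = GN² + NC² - 2·GN·NC·cos(45°) = 100 + 36 - 84.85 = 51.15
  GC ≈ 7.15

Step 3: From GN = 10, NJ = 4, and ∠GNJ = 135°, by the law of cosines:
  GJ² = GN² + NJ² - 2·GN·NJ·cos(135°) = 100 + 16 + 56.57 = 172.6
  GJ ≈ 13.14

Step 4: From GI = 18, IL = 4, and ∠GIL = 90°, by the law of cosines:
  GL² = GI² + IL² - 2·GI·IL·cos(90°) = 324 + 16 - 0 = 340
  GL = 2·√85

Step 5: From MG = 10, GI = 18, and ∠MGI = 120°, by the law of cosines:
  MI² = MG² + GI² - 2·MG·GI·cos(120°) = 100 + 324 + 180 = 604
  MI = 2·√151

Step 6: From NG = 10, NM = 12, GM = 10, by the inverse law of cosines:
  cos(∠GNM) = (NG² + NM² - GM²) / (2·NG·NM)
  ∠GNM = 53.13°

Step 7: From GM = 10, GN = 10, MN = 12, by the inverse law of cosines:
  cos(∠MGN) = (GM² + GN² - MN²) / (2·GM·GN)
  ∠MGN = 73.74°

Step 8: From MG = 10, MN = 12, GN = 10, by the inverse law of cosines:
  cos(∠GMN) = (MG² + MN² - GN²) / (2·MG·MN)
  ∠GMN = 53.13°

Step 9: From NB = 7.32, NG = 10, BG = 14, by the inverse law of cosines:
  cos(∠BNG) = (NB² + NG² - BG²) / (2·NB·NG)
  ∠BNG = 106.88°

Step 10: From GC = 7.15, GN = 10, CN = 6, by the inverse law of cosines:
  cos(∠CGN) = (GC² + GN² - CN²) / (2·GC·GN)
  ∠CGN = 36.39°

Step 11: From GI = 18, GL = 2·√85, IL = 4, by the inverse law of cosines:
  cos(∠IGL) = (GI² + GL² - IL²) / (2·GI·GL)
  ∠IGL = 12.53°

Step 12: From GJ = 13.14, GN = 10, JN = 4, by the inverse law of cosines:
  cos(∠JGN) = (GJ² + GN² - JN²) / (2·GJ·GN)
  ∠JGN = 12.43°

Step 13: From BG = 14, BN = 7.32, GN = 10, by the inverse law of cosines:
  cos(∠GBN) = (BG² + BN² - GN²) / (2·BG·BN)
  ∠GBN = 43.12°

Step 14: From MG = 10, MI = 2·√151, GI = 18, by the inverse law of cosines:
  cos(∠GMI) = (MG² + MI² - GI²) / (2·MG·MI)
  ∠GMI = 39.37°

Step 15: From IG = 18, IM = 2·√151, GM = 10, by the inverse law of cosines:
  cos(∠GIM) = (IG² + IM² - GM²) / (2·IG·IM)
  ∠GIM = 20.63°

Step 16: From CG = 7.15, CN = 6, GN = 10, by the inverse law of cosines:
  cos(∠GCN) = (CG² + CN² - GN²) / (2·CG·CN)
  ∠GCN = 98.61°

Step 17: From JG = 13.14, JN = 4, GN = 10, by the inverse law of cosines:
  cos(∠GJN) = (JG² + JN² - GN²) / (2·JG·JN)
  ∠GJN = 32.57°

Step 18: From LG = 2·√85, LI = 4, GI = 18, by the inverse law of cosines:
  cos(∠GLI) = (LG² + LI² - GI²) / (2·LG·LI)
  ∠GLI = 77.47°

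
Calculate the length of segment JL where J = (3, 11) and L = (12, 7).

d = sqrt((12 - 3)^2 + (7 - 11)^2)
d = sqrt(9^2 + -4^2)
d = sqrt(81 + 16)
d = sqrt(97)

sqrt(97)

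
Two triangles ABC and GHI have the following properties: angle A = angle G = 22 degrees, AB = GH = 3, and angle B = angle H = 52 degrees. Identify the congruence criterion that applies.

The given information provides:
angle A = angle G = 22 degrees, AB = GH = 3, and angle B = angle H = 52 degrees
This matches the ASA congruence theorem.
Two pairs of corresponding angles and the included side are equal (Angle-Side-Angle).

ASA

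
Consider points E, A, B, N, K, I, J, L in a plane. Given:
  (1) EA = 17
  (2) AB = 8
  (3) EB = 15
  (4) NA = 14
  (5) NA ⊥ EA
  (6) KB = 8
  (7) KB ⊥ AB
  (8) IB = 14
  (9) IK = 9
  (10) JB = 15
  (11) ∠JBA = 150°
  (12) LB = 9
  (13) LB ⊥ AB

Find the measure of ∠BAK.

Step 1: By the law of cosines on triangle ABK: AK² = 8² + 8² − 2·8·8·cos(90°) = 128, so AK = 8·√2.
Step 2: By the inverse law of cosines on triangle BAK: cos(∠BAK) = (8² + (8·√2)² − 8²) / (2·8·8·√2) = 128/181.02 = 0.7071, so ∠BAK = 45°.

Therefore, the measure of angle ∠BAK = 45°.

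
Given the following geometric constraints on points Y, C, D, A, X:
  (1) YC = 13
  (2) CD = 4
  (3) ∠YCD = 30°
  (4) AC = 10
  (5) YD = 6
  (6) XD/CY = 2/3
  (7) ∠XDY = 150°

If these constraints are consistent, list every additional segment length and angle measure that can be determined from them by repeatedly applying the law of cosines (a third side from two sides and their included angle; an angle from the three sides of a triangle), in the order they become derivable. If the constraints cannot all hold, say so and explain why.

These constraints are not satisfiable: (1), (2) and (3) already determine YD: by the law of cosines YD² = 13² + 4² − 2·13·4·cos(30°) = 94.93, so YD ≈ 9.74, which contradicts (5) YD = 6. No planar figure meets all of them, so nothing further can be derived.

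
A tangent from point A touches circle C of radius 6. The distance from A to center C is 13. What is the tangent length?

The tangent, radius, and line from the external point to the center form a right triangle.
The right angle is where the tangent meets the radius.
By the Pythagorean theorem: tangent² + 6² = 13²
tangent² = 169 - 36 = 133
tangent = sqrt(133)

sqrt(133)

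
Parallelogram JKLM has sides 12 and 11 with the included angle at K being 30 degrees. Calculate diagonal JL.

Using the law of cosines:
d^2 = 12^2 + 11^2 - 2(12)(11)cos(30 degrees)
d^2 = 144 + 121 - 264*sqrt(3)/2
d^2 = 265 - 132*sqrt(3)
d = sqrt(265 - 132*sqrt(3))

sqrt(265 - 132*sqrt(3))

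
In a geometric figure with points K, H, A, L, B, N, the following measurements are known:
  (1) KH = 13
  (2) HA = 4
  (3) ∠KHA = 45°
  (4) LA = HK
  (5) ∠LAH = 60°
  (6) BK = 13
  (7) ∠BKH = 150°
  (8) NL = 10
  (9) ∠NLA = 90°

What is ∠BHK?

Step 1: By the law of cosines on triangle HKB: HB² = 13² + 13² − 2·13·13·cos(150°) = 630.72, so HB ≈ 25.11.
Step 2: By the inverse law of cosines on triangle BHK: cos(∠BHK) = (25.11² + 13² − 13²) / (2·25.11·13) = 630.72/652.97 = 0.9659, so ∠BHK = 15°.

Therefore, the measure of angle ∠BHK = 15°.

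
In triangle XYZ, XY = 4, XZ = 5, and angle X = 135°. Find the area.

When two sides and the included angle are known, the area formula is (1/2)ab sin(C).
The height from one side to the opposite vertex is 5 sin(135°) = 5*sqrt(2)/2.
Area = (1/2) * 4 * 5*sqrt(2)/2 = 5*sqrt(2).

5*sqrt(2)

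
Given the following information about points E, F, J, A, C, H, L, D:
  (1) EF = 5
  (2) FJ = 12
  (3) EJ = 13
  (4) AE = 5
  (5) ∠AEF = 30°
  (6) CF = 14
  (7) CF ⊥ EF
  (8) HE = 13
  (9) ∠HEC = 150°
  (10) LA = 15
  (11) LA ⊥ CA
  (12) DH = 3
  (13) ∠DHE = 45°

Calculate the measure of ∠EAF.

Step 1: By the law of cosines on triangle AEF: AF² = 5² + 5² − 2·5·5·cos(30°) = 6.7, so AF ≈ 2.59.
Step 2: By the inverse law of cosines on triangle EAF: cos(∠EAF) = (5² + 2.59² − 5²) / (2·5·2.59) = 6.7/25.88 = 0.2588, so ∠EAF = 75°.

Therefore, the measure of angle ∠EAF = 75°.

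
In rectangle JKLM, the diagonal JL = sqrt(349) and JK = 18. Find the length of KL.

Using the Pythagorean theorem: d^2 = a^2 + b^2
b^2 = d^2 - a^2
b^2 = 349 - 324
b^2 = 25
b = sqrt(25) = 5

5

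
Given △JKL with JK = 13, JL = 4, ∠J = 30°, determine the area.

When two sides and the included angle are known, the area formula is (1/2)ab sin(C).
The height from one side to the opposite vertex is 4 sin(30°) = 2.
Area = (1/2) * 13 * 2 = 13.

13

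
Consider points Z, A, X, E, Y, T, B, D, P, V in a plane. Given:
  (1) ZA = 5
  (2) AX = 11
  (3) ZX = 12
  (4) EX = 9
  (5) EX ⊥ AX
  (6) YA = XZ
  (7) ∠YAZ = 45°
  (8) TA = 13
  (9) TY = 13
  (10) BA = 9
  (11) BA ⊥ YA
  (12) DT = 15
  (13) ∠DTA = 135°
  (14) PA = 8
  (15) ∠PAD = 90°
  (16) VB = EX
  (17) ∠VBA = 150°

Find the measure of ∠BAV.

From the given relations: VB = EX = 9.
Step 1: By the law of cosines on triangle ABV: AV² = 9² + 9² − 2·9·9·cos(150°) = 302.3, so AV ≈ 17.39.
Step 2: By the inverse law of cosines on triangle BAV: cos(∠BAV) = (9² + 17.39² − 9²) / (2·9·17.39) = 302.3/312.96 = 0.9659, so ∠BAV = 15°.

Therefore, the measure of angle ∠BAV = 15°.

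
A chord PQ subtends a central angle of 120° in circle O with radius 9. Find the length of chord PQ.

Drop a perpendicular from the center to the chord, bisecting both the chord and the central angle.
Each half-chord = r sin(θ/2) = 9 sin(60°).
The full chord = 2 × 9 × sin(60°) = 9*sqrt(3).

9*sqrt(3)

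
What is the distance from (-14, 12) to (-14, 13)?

The horizontal distance is |-14 - -14| = 0 and the vertical distance is |13 - 12| = 1.
By the Pythagorean theorem, d = sqrt(0^2 + 1^2) = sqrt(1) = 1.

1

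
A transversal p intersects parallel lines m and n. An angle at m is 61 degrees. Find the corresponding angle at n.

Corresponding angles are equal: 61 degrees.

61 degrees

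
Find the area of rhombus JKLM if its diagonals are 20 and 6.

Area = (20 * 6) / 2 = 120 / 2 = 60

60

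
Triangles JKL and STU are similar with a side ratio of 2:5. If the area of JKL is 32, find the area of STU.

The ratio of areas of similar triangles = (side ratio)^2.
Side ratio = 2:5, so area ratio = 4:25.
Area of STU / Area of JKL = 25/4
Area of STU = 32 * 25/4 = 200

200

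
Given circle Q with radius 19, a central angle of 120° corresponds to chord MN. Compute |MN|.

Drop a perpendicular from the center to the chord, bisecting both the chord and the central angle.
Each half-chord = r sin(θ/2) = 19 sin(60°).
The full chord = 2 × 19 × sin(60°) = 19*sqrt(3).

19*sqrt(3)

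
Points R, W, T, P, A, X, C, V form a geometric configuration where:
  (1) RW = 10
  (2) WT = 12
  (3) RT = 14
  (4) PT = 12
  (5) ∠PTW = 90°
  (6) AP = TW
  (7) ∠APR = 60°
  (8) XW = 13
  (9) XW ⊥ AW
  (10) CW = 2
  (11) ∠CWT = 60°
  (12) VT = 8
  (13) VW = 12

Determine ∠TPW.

Step 1: By the law of cosines on triangle PTW: PW² = 12² + 12² − 2·12·12·cos(90°) = 288, so PW = 12·√2.
Step 2: By the inverse law of cosines on triangle TPW: cos(∠TPW) = (12² + (12·√2)² − 12²) / (2·12·12·√2) = 288/407.29 = 0.7071, so ∠TPW = 45°.

Therefore, the measure of angle ∠TPW = 45°.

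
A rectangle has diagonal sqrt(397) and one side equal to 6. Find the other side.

Using the Pythagorean theorem: d^2 = a^2 + b^2
b^2 = d^2 - a^2
b^2 = 397 - 36
b^2 = 361
b = sqrt(361) = 19

19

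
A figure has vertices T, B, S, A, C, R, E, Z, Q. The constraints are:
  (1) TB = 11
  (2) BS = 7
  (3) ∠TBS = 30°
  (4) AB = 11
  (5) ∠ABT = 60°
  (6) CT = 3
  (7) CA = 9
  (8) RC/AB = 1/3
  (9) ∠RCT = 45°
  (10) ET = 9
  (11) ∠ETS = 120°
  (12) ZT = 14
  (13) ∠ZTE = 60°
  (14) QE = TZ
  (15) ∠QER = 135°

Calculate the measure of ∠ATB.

Step 1: By the law of cosines on triangle TBA: TA² = 11² + 11² − 2·11·11·cos(60°) = 121, so TA = 11.
Step 2: By the inverse law of cosines on triangle ATB: cos(∠ATB) = (11² + 11² − 11²) / (2·11·11) = 121/242 = 0.5, so ∠ATB = 60°.

Therefore, the measure of angle ∠ATB = 60°.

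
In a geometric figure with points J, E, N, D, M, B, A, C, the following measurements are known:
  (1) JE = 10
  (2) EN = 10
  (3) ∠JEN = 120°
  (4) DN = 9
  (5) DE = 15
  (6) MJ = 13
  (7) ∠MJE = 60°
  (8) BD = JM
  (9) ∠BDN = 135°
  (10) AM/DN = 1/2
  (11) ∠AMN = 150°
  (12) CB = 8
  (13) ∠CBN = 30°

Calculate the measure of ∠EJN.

Step 1: By the law of cosines on triangle JEN: JN² = 10² + 10² − 2·10·10·cos(120°) = 300, so JN = 10·√3.
Step 2: By the inverse law of cosines on triangle EJN: cos(∠EJN) = (10² + (10·√3)² − 10²) / (2·10·10·√3) = 300/346.41 = 0.866, so ∠EJN = 30°.

Therefore, the measure of angle ∠EJN = 30°.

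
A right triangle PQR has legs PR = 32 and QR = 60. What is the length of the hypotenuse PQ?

By the Pythagorean theorem: PQ^2 = PR^2 + QR^2
PQ^2 = 32^2 + 60^2 = 1024 + 3600 = 4624
PQ = sqrt(4624) = 68

68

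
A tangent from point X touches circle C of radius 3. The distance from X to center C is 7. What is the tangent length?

The tangent, radius, and line from the external point to the center form a right triangle.
The right angle is where the tangent meets the radius.
By the Pythagorean theorem: tangent² + 3² = 7²
tangent² = 49 - 9 = 40
tangent = 2*sqrt(10)

2*sqrt(10)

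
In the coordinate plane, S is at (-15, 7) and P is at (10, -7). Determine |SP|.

The horizontal distance is |10 - -15| = 25 and the vertical distance is |-7 - 7| = 14.
By the Pythagorean theorem, d = sqrt(25^2 + 14^2) = sqrt(821).

sqrt(821)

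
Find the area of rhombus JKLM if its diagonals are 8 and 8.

The diagonals of a rhombus divide it into four right triangles.
Each triangle has legs 8/ 2 = 4 and 8/2 = 4, so each has area (1/2)*4*4 = 8.
Four such triangles give total area = (d1 * d2) / 2 = 32.

32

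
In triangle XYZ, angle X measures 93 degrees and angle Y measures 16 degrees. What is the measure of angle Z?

angle Z = 180 - 93 - 16 = 71 degrees.

71 degrees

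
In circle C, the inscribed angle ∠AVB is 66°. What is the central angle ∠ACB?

By the inscribed angle theorem, the central angle is twice the inscribed angle.
Central angle = 2 × 66° = 132°

132°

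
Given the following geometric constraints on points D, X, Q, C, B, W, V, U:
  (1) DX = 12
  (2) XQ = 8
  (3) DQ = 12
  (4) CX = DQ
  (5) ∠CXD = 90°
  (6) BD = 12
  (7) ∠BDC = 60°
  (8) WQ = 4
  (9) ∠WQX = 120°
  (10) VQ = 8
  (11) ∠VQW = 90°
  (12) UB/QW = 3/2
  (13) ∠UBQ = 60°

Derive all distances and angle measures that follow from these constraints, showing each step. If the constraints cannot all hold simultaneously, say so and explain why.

The constraints are consistent.

From the given relations:
  CX = DQ = 12
  UB = 3/2·QW = 3/2·4 = 6

Step 1: From DX = 12, XC = 12, and ∠DXC = 90°, by the law of cosines:
  DC² = DX² + XC² - 2·DX·XC·cos(90°) = 144 + 144 - 0 = 288
  DC = 12·√2

Step 2: From XQ = 8, QW = 4, and ∠XQW = 120°, by the law of cosines:
  XW² = XQ² + QW² - 2·XQ·QW·cos(120°) = 64 + 16 + 32 = 112
  XW = 4·√7

Step 3: From WQ = 4, QV = 8, and ∠WQV = 90°, by the law of cosines:
  WV² = WQ² + QV² - 2·WQ·QV·cos(90°) = 16 + 64 - 0 = 80
  WV = 4·√5

Step 4: From DQ = 12, DX = 12, QX = 8, by the inverse law of cosines:
  cos(∠QDX) = (DQ² + DX² - QX²) / (2·DQ·DX)
  ∠QDX = 38.94°

Step 5: From XD = 12, XQ = 8, DQ = 12, by the inverse law of cosines:
  cos(∠DXQ) = (XD² + XQ² - DQ²) / (2·XD·XQ)
  ∠DXQ = 70.53°

Step 6: From QD = 12, QX = 8, DX = 12, by the inverse law of cosines:
  cos(∠DQX) = (QD² + QX² - DX²) / (2·QD·QX)
  ∠DQX = 70.53°

Step 7: From CD = 12·√2, DB = 12, and ∠CDB = 60°, by the law of cosines:
  CB² = CD² + DB² - 2·CD·DB·cos(60°) = 288 + 144 - 203.6 = 228.4
  CB ≈ 15.11

Step 8: From DC = 12·√2, DX = 12, CX = 12, by the inverse law of cosines:
  cos(∠CDX) = (DC² + DX² - CX²) / (2·DC·DX)
  ∠CDX = 45°

Step 9: From XQ = 8, XW = 4·√7, QW = 4, by the inverse law of cosines:
  cos(∠QXW) = (XQ² + XW² - QW²) / (2·XQ·XW)
  ∠QXW = 19.11°

Step 10: From CD = 12·√2, CX = 12, DX = 12, by the inverse law of cosines:
  cos(∠DCX) = (CD² + CX² - DX²) / (2·CD·CX)
  ∠DCX = 45°

Step 11: From WQ = 4, WV = 4·√5, QV = 8, by the inverse law of cosines:
  cos(∠QWV) = (WQ² + WV² - QV²) / (2·WQ·WV)
  ∠QWV = 63.43°

Step 12: From WQ = 4, WX = 4·√7, QX = 8, by the inverse law of cosines:
  cos(∠QWX) = (WQ² + WX² - QX²) / (2·WQ·WX)
  ∠QWX = 40.89°

Step 13: From VQ = 8, VW = 4·√5, QW = 4, by the inverse law of cosines:
  cos(∠QVW) = (VQ² + VW² - QW²) / (2·VQ·VW)
  ∠QVW = 26.57°

Step 14: From CB = 15.11, CD = 12·√2, BD = 12, by the inverse law of cosines:
  cos(∠BCD) = (CB² + CD² - BD²) / (2·CB·CD)
  ∠BCD = 43.45°

Step 15: From BC = 15.11, BD = 12, CD = 12·√2, by the inverse law of cosines:
  cos(∠CBD) = (BC² + BD² - CD²) / (2·BC·BD)
  ∠CBD = 76.55°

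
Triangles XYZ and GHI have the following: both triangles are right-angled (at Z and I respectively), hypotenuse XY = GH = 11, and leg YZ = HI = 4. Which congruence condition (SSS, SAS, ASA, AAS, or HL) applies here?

The given information provides:
both triangles are right-angled (at Z and I respectively), hypotenuse XY = GH = 11, and leg YZ = HI = 4
This matches the HL congruence theorem.
The hypotenuse and one leg of two right triangles are equal (Hypotenuse-Leg).

HL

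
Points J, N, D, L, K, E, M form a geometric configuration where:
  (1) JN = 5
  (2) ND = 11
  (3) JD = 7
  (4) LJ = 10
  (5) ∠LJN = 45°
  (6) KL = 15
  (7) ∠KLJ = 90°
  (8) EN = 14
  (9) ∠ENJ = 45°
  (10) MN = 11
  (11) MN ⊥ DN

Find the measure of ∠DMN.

Step 1: By the law of cosines on triangle MND: MD² = 11² + 11² − 2·11·11·cos(90°) = 242, so MD = 11·√2.
Step 2: By the inverse law of cosines on triangle DMN: cos(∠DMN) = ((11·√2)² + 11² − 11²) / (2·11·√2·11) = 242/342.24 = 0.7071, so ∠DMN = 45°.

Therefore, the measure of angle ∠DMN = 45°.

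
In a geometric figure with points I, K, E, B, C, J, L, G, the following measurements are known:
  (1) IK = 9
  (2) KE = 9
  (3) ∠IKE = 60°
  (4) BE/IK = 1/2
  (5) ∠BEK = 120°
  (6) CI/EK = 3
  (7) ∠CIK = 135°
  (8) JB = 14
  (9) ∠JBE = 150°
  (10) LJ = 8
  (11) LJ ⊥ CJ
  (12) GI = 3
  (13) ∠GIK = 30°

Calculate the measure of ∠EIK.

Step 1: By the law of cosines on triangle IKE: IE² = 9² + 9² − 2·9·9·cos(60°) = 81, so IE = 9.
Step 2: By the inverse law of cosines on triangle EIK: cos(∠EIK) = (9² + 9² − 9²) / (2·9·9) = 81/162 = 0.5, so ∠EIK = 60°.

Therefore, the measure of angle ∠EIK = 60°.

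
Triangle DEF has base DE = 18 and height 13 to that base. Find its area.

Area = (1/2) * base * height
Area = (1/2) * 18 * 13
Area = 117

117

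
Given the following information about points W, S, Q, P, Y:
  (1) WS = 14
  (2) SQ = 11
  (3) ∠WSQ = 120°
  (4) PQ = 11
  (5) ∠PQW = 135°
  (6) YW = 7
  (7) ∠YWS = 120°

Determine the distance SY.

Step 1: By the law of cosines on triangle SWY: SY² = 14² + 7² − 2·14·7·cos(120°) = 343, so SY = 7·√7.

Therefore, the length of SY = 7·√7.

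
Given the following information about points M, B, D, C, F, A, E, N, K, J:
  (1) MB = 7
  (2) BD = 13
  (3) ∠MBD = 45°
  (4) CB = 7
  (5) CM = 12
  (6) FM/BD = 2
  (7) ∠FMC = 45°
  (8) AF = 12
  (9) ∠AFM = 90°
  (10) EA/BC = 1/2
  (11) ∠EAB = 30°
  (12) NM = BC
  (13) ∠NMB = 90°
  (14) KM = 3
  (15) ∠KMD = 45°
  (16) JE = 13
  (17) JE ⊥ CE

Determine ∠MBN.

From the given relations: NM = BC = 7.
Step 1: By the law of cosines on triangle BMN: BN² = 7² + 7² − 2·7·7·cos(90°) = 98, so BN = 7·√2.
Step 2: By the inverse law of cosines on triangle MBN: cos(∠MBN) = (7² + (7·√2)² − 7²) / (2·7·7·√2) = 98/138.59 = 0.7071, so ∠MBN = 45°.

Therefore, the measure of angle ∠MBN = 45°.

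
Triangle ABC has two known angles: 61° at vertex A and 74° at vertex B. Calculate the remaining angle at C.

By the triangle angle sum property, the three interior angles of any triangle add up to 180°.
We know angle A = 61° and angle B = 74°, so their sum is 135°.
Therefore angle C = 180° - 135° = 45°.

45 degrees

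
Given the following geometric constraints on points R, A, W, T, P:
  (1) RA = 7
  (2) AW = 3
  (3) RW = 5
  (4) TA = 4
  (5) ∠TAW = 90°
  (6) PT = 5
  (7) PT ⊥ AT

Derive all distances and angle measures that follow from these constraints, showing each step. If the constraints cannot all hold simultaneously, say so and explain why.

The constraints are consistent.

Step 1: From AT = 4, TP = 5, and ∠ATP = 90°, by the law of cosines:
  AP² = AT² + TP² - 2·AT·TP·cos(90°) = 16 + 25 - 0 = 41
  AP = √41

Step 2: From WA = 3, AT = 4, and ∠WAT = 90°, by the law of cosines:
  WT² = WA² + AT² - 2·WA·AT·cos(90°) = 9 + 16 - 0 = 25
  WT = 5

Step 3: From RA = 7, RW = 5, AW = 3, by the inverse law of cosines:
  cos(∠ARW) = (RA² + RW² - AW²) / (2·RA·RW)
  ∠ARW = 21.79°

Step 4: From AR = 7, AW = 3, RW = 5, by the inverse law of cosines:
  cos(∠RAW) = (AR² + AW² - RW²) / (2·AR·AW)
  ∠RAW = 38.21°

Step 5: From WA = 3, WR = 5, AR = 7, by the inverse law of cosines:
  cos(∠AWR) = (WA² + WR² - AR²) / (2·WA·WR)
  ∠AWR = 120°

Step 6: From AP = √41, AT = 4, PT = 5, by the inverse law of cosines:
  cos(∠PAT) = (AP² + AT² - PT²) / (2·AP·AT)
  ∠PAT = 51.34°

Step 7: From WA = 3, WT = 5, AT = 4, by the inverse law of cosines:
  cos(∠AWT) = (WA² + WT² - AT²) / (2·WA·WT)
  ∠AWT = 53.13°

Step 8: From TA = 4, TW = 5, AW = 3, by the inverse law of cosines:
  cos(∠ATW) = (TA² + TW² - AW²) / (2·TA·TW)
  ∠ATW = 36.87°

Step 9: From PA = √41, PT = 5, AT = 4, by the inverse law of cosines:
  cos(∠APT) = (PA² + PT² - AT²) / (2·PA·PT)
  ∠APT = 38.66°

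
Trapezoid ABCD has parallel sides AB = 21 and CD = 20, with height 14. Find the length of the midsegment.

The midsegment (median) of a trapezoid connects the midpoints of the non-parallel sides.
Its length is the average of the two bases: (21 + 20) / 2 = 41/2.

41/2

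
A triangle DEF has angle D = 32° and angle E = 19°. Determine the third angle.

The interior angles sum to 180°: angle F = 180 - 32 - 19 = 129°.
The triangle is obtuse (angles 32°, 19°, 129°).

129 degrees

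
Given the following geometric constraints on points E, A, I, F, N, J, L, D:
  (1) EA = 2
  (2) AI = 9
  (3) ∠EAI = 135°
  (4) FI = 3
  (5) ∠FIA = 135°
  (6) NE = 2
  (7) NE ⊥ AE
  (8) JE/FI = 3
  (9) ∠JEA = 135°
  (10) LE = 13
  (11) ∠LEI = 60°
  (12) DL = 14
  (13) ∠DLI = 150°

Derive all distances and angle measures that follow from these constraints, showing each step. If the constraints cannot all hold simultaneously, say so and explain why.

The constraints are consistent.

From the given relations:
  JE = 3·FI = 3·3 = 9

Step 1: From EA = 2, AI = 9, and ∠EAI = 135°, by the law of cosines:
  EI² = EA² + AI² - 2·EA·AI·cos(135°) = 4 + 81 + 25.46 = 110.5
  EI ≈ 10.51

Step 2: From AI = 9, IF = 3, and ∠AIF = 135°, by the law of cosines:
  AF² = AI² + IF² - 2·AI·IF·cos(135°) = 81 + 9 + 38.18 = 128.2
  AF ≈ 11.32

Step 3: From AE = 2, EN = 2, and ∠AEN = 90°, by the law of cosines:
  AN² = AE² + EN² - 2·AE·EN·cos(90°) = 4 + 4 - 0 = 8
  AN = 2·√2

Step 4: From AE = 2, EJ = 9, and ∠AEJ = 135°, by the law of cosines:
  AJ² = AE² + EJ² - 2·AE·EJ·cos(135°) = 4 + 81 + 25.46 = 110.5
  AJ ≈ 10.51

Step 5: From IE = 10.51, EL = 13, and ∠IEL = 60°, by the law of cosines:
  IL² = IE² + EL² - 2·IE·EL·cos(60°) = 110.5 + 169 - 136.6 = 142.8
  IL ≈ 11.95

Step 6: From EA = 2, EI = 10.51, AI = 9, by the inverse law of cosines:
  cos(∠AEI) = (EA² + EI² - AI²) / (2·EA·EI)
  ∠AEI = 37.27°

Step 7: From AE = 2, AJ = 10.51, EJ = 9, by the inverse law of cosines:
  cos(∠EAJ) = (AE² + AJ² - EJ²) / (2·AE·AJ)
  ∠EAJ = 37.27°

Step 8: From AE = 2, AN = 2·√2, EN = 2, by the inverse law of cosines:
  cos(∠EAN) = (AE² + AN² - EN²) / (2·AE·AN)
  ∠EAN = 45°

Step 9: From AF = 11.32, AI = 9, FI = 3, by the inverse law of cosines:
  cos(∠FAI) = (AF² + AI² - FI²) / (2·AF·AI)
  ∠FAI = 10.8°

Step 10: From IA = 9, IE = 10.51, AE = 2, by the inverse law of cosines:
  cos(∠AIE) = (IA² + IE² - AE²) / (2·IA·IE)
  ∠AIE = 7.73°

Step 11: From FA = 11.32, FI = 3, AI = 9, by the inverse law of cosines:
  cos(∠AFI) = (FA² + FI² - AI²) / (2·FA·FI)
  ∠AFI = 34.2°

Step 12: From NA = 2·√2, NE = 2, AE = 2, by the inverse law of cosines:
  cos(∠ANE) = (NA² + NE² - AE²) / (2·NA·NE)
  ∠ANE = 45°

Step 13: From JA = 10.51, JE = 9, AE = 2, by the inverse law of cosines:
  cos(∠AJE) = (JA² + JE² - AE²) / (2·JA·JE)
  ∠AJE = 7.73°

Step 14: From IL = 11.95, LD = 14, and ∠ILD = 150°, by the law of cosines:
  ID² = IL² + LD² - 2·IL·LD·cos(150°) = 142.8 + 196 + 289.8 = 628.6
  ID ≈ 25.07

Step 15: From IE = 10.51, IL = 11.95, EL = 13, by the inverse law of cosines:
  cos(∠EIL) = (IE² + IL² - EL²) / (2·IE·IL)
  ∠EIL = 70.4°

Step 16: From LE = 13, LI = 11.95, EI = 10.51, by the inverse law of cosines:
  cos(∠ELI) = (LE² + LI² - EI²) / (2·LE·LI)
  ∠ELI = 49.6°

Step 17: From ID = 25.07, IL = 11.95, DL = 14, by the inverse law of cosines:
  cos(∠DIL) = (ID² + IL² - DL²) / (2·ID·IL)
  ∠DIL = 16.21°

Step 18: From DI = 25.07, DL = 14, IL = 11.95, by the inverse law of cosines:
  cos(∠IDL) = (DI² + DL² - IL²) / (2·DI·DL)
  ∠IDL = 13.79°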